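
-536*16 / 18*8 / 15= -34304 / 135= -254.10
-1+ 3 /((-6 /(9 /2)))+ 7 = 15 /4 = 3.75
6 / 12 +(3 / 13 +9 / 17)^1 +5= 2767 / 442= 6.26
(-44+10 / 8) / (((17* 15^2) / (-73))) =1387 / 1700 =0.82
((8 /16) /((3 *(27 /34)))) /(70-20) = 17 /4050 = 0.00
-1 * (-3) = 3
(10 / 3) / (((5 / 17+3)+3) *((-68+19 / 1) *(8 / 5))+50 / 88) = -37400 / 5530233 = -0.01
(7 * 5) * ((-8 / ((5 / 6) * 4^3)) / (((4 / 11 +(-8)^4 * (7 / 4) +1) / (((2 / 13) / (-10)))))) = 231 / 20504380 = 0.00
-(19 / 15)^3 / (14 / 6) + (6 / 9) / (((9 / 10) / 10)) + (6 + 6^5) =184004173 / 23625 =7788.54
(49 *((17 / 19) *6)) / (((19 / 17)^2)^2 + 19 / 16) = 95.73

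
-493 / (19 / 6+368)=-174 / 131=-1.33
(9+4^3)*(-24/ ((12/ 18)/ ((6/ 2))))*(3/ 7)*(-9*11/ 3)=780516/ 7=111502.29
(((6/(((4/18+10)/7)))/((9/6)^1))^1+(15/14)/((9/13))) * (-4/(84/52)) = -107666/10143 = -10.61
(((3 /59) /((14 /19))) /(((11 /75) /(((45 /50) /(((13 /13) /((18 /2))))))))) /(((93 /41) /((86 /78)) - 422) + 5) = -40698855 /4431205856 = -0.01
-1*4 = -4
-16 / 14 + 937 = 6551 / 7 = 935.86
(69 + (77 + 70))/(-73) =-216/73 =-2.96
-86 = -86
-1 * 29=-29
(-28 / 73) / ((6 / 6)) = -28 / 73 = -0.38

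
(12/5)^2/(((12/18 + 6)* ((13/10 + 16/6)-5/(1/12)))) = -648/42025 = -0.02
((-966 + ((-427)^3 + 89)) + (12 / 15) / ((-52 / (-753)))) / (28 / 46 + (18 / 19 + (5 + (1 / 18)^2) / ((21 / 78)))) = -2507819648752026 / 648701365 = -3865907.77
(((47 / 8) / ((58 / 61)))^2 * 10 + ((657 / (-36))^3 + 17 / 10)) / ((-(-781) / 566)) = -867458883571 / 210182720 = -4127.17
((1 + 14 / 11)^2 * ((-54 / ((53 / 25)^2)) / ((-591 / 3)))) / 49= 21093750 / 3280948517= 0.01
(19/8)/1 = 19/8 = 2.38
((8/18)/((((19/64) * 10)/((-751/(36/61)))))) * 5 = -1465952/1539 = -952.54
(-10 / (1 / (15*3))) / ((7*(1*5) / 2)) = -180 / 7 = -25.71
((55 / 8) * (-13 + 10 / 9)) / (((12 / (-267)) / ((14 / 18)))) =3666355 / 2592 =1414.49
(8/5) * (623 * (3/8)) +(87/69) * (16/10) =375.82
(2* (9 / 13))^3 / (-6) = -972 / 2197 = -0.44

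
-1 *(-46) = 46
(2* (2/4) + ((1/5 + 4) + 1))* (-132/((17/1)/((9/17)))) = -36828/1445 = -25.49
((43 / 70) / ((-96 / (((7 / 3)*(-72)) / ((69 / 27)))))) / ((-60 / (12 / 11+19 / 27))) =-22919 / 1821600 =-0.01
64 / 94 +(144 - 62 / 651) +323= 461507 / 987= 467.59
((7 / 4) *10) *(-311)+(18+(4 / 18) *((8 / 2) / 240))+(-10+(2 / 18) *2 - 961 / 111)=-27187444 / 4995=-5442.93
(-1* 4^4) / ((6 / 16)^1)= -2048 / 3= -682.67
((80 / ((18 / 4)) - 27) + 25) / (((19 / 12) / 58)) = 32944 / 57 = 577.96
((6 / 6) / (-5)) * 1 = -1 / 5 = -0.20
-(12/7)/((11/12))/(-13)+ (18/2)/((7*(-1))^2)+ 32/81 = 410119/567567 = 0.72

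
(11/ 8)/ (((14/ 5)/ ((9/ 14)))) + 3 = 5199/ 1568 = 3.32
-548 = -548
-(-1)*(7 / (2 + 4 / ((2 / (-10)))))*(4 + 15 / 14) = -1.97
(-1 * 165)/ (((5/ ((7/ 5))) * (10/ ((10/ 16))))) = -2.89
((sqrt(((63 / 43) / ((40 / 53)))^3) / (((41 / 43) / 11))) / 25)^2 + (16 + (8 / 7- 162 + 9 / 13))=-37521328871871591 / 263110120000000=-142.61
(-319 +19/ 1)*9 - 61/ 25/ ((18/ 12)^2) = -2701.08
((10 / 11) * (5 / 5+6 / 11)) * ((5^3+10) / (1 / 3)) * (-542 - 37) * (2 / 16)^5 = -19932075 / 1982464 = -10.05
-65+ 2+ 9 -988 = -1042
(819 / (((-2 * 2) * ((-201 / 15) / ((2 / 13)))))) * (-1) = -315 / 134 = -2.35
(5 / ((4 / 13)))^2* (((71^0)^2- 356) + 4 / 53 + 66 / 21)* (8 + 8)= -551408975 / 371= -1486277.56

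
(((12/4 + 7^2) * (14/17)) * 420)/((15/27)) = 32374.59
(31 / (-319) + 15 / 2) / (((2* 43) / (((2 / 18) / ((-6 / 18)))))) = -4723 / 164604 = -0.03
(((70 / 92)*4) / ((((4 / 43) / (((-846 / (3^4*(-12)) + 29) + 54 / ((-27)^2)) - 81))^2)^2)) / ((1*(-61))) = -85350076008744313235 / 18852009984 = -4527372735.38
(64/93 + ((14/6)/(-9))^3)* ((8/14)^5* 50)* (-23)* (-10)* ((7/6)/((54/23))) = 27712557952000/118667055213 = 233.53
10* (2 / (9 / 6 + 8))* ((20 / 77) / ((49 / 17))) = 13600 / 71687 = 0.19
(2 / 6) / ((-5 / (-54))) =18 / 5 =3.60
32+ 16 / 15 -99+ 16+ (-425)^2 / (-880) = -255.19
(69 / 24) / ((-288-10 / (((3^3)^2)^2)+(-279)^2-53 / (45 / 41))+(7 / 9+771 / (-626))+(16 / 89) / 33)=18727505200305 / 504856167841076708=0.00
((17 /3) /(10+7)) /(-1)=-1 /3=-0.33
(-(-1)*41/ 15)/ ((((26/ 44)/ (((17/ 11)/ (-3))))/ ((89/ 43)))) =-124066/ 25155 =-4.93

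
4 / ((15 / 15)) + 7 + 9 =20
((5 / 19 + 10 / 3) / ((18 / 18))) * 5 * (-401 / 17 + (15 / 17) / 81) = -11092550 / 26163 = -423.98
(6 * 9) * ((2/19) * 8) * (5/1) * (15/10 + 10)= 49680/19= 2614.74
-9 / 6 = -3 / 2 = -1.50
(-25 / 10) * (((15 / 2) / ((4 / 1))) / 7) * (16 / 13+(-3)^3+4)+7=31417 / 1456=21.58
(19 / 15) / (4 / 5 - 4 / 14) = 133 / 54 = 2.46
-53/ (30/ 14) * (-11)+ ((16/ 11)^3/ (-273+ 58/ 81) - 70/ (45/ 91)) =34477637809/ 264196845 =130.50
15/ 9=5/ 3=1.67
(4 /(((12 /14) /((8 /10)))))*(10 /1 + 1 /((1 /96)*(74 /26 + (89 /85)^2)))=71230768 /555447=128.24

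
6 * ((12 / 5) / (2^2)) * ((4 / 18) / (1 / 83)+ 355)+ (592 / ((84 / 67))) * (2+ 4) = 146214 / 35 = 4177.54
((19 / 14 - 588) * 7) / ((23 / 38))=-156047 / 23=-6784.65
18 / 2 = 9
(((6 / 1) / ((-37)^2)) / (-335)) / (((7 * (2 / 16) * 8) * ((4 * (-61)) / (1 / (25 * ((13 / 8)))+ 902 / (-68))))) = -438909 / 4327812170500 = -0.00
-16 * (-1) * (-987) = -15792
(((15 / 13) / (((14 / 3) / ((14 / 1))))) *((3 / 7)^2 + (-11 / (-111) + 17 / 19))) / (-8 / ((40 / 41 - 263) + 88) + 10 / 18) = 117210034125 / 17297595497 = 6.78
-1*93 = -93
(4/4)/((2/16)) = 8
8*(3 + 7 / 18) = 244 / 9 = 27.11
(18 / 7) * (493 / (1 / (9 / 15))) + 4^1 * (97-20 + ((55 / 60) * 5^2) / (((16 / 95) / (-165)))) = -49692193 / 560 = -88736.06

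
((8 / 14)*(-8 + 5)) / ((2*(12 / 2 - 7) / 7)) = 6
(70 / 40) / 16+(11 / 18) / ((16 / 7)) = 217 / 576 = 0.38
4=4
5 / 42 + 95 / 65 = 863 / 546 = 1.58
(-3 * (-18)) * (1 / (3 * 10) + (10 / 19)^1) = 2871 / 95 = 30.22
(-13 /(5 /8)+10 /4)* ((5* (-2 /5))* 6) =1098 /5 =219.60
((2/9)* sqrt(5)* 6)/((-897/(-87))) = 116* sqrt(5)/897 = 0.29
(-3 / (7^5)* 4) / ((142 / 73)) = -438 / 1193297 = -0.00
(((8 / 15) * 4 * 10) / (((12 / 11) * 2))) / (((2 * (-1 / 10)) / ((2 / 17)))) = -880 / 153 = -5.75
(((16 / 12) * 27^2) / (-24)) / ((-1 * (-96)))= -0.42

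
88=88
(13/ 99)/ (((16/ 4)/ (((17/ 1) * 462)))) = 1547/ 6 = 257.83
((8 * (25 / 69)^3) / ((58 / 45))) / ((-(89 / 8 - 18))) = 500000 / 11643819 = 0.04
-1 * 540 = -540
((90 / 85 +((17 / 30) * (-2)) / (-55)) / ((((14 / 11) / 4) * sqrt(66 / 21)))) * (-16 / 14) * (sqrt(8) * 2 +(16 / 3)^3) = -344.15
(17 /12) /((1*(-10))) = -17 /120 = -0.14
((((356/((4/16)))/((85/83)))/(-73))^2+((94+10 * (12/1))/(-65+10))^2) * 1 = 352164152404/931749005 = 377.96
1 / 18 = 0.06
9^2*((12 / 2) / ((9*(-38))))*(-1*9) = 243 / 19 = 12.79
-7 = -7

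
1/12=0.08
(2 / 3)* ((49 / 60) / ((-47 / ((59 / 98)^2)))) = -3481 / 829080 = -0.00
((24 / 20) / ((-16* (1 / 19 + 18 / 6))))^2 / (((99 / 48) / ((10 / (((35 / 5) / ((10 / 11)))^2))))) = 5415 / 109698358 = 0.00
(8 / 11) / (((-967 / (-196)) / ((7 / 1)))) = 10976 / 10637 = 1.03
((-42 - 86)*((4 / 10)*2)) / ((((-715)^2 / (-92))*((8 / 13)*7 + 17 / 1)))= 47104 / 54465125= 0.00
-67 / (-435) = 67 / 435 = 0.15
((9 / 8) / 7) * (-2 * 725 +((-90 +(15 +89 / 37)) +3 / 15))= -2534787 / 10360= -244.67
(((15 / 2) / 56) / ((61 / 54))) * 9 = 3645 / 3416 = 1.07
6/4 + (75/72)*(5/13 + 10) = 1281/104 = 12.32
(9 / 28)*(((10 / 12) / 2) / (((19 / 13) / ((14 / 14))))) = 195 / 2128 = 0.09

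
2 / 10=1 / 5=0.20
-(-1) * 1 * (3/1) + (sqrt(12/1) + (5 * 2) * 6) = 2 * sqrt(3) + 63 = 66.46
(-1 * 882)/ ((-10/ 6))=2646/ 5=529.20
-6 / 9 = -0.67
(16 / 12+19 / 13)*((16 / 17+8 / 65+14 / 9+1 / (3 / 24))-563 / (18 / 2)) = -6255401 / 43095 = -145.15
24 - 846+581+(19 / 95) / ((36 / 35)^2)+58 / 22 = -238.17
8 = 8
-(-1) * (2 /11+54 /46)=343 /253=1.36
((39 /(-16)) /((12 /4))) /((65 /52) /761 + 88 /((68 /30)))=-168181 /8036500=-0.02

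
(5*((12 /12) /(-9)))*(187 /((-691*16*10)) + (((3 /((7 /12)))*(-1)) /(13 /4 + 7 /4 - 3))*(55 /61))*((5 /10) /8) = 109534249 /1359622656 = 0.08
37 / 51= 0.73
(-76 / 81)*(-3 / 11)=76 / 297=0.26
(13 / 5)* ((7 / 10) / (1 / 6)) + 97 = 2698 / 25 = 107.92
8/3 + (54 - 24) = 98/3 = 32.67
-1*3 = -3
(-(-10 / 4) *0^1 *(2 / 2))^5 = 0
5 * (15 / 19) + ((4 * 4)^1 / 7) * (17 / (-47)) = 19507 / 6251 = 3.12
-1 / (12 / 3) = -1 / 4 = -0.25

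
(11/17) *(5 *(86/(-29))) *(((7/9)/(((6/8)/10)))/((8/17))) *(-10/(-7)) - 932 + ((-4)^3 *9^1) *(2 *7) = -7280368/783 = -9298.04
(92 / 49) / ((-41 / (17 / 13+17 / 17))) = -2760 / 26117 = -0.11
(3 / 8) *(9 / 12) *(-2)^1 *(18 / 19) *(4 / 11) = -81 / 418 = -0.19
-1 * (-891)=891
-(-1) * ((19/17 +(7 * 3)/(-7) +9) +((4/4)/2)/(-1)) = 225/34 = 6.62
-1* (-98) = 98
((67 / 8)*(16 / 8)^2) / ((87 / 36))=402 / 29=13.86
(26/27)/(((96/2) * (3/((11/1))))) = 143/1944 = 0.07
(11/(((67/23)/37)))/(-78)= -9361/5226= -1.79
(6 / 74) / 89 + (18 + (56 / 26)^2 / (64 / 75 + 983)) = 739398031857 / 41064832913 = 18.01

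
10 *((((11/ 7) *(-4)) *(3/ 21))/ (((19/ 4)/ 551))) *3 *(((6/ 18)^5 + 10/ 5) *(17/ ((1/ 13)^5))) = -156893629486880/ 3969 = -39529763035.24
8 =8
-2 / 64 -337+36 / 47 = -505743 / 1504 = -336.27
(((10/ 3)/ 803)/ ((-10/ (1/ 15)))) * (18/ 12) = -1/ 24090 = -0.00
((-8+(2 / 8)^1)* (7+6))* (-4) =403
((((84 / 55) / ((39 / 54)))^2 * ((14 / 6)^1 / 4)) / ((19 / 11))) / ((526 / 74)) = 49342608 / 232235575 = 0.21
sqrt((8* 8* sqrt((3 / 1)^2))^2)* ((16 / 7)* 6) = 2633.14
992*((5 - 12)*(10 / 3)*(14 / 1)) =-972160 / 3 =-324053.33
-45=-45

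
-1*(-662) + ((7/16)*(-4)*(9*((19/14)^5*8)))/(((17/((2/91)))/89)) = 17687826413/29714776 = 595.25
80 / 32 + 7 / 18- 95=-92.11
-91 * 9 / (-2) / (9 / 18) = 819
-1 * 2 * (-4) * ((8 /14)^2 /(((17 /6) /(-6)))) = -4608 /833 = -5.53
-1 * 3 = -3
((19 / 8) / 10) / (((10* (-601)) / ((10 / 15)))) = -19 / 721200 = -0.00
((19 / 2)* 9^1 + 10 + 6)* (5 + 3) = 812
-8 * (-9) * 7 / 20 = 25.20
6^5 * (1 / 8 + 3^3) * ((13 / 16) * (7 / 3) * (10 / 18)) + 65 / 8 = 222161.88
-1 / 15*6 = -2 / 5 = -0.40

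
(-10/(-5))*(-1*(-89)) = 178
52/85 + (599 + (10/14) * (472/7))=2697983/4165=647.78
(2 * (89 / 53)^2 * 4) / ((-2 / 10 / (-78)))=24713520 / 2809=8797.98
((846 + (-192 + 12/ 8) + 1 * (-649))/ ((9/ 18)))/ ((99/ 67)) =871/ 99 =8.80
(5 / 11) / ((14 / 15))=75 / 154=0.49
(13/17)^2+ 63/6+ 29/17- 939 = -535349/578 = -926.21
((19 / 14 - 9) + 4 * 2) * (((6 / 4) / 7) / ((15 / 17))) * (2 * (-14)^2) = 34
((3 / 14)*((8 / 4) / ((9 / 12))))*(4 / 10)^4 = 64 / 4375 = 0.01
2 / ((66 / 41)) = 41 / 33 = 1.24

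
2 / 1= 2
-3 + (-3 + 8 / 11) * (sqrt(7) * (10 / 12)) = -125 * sqrt(7) / 66 - 3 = -8.01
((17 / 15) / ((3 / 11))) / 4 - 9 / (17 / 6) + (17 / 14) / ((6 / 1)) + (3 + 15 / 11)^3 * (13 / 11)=7547137397 / 78402555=96.26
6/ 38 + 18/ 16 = 195/ 152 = 1.28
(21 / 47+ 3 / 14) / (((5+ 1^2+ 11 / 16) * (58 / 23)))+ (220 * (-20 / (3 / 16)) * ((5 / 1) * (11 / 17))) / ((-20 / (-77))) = -292298.00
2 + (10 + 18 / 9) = 14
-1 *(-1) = 1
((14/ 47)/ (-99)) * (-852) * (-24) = -31808/ 517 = -61.52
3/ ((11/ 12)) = 36/ 11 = 3.27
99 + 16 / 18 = 899 / 9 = 99.89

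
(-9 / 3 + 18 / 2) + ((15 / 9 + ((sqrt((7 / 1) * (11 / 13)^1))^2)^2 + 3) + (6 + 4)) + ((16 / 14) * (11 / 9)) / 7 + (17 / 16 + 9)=78716401 / 1192464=66.01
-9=-9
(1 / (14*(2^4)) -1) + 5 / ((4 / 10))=2577 / 224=11.50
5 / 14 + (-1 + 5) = 61 / 14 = 4.36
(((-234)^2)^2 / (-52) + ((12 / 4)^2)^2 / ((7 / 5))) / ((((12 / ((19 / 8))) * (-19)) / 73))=9821081061 / 224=43844111.88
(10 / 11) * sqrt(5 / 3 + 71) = 10 * sqrt(654) / 33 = 7.75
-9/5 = -1.80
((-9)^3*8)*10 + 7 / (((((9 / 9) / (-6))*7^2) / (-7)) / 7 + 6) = -2157798 / 37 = -58318.86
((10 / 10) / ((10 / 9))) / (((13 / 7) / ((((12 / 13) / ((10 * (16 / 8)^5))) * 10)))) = 189 / 13520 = 0.01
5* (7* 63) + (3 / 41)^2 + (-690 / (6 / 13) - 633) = 129446 / 1681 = 77.01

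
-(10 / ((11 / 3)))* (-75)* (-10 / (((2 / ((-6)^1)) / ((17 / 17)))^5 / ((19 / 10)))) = 10388250 / 11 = 944386.36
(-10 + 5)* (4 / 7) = -20 / 7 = -2.86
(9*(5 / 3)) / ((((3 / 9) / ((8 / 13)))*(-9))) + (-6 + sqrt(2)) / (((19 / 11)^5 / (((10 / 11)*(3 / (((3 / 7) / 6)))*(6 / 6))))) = -578683120 / 32189287 + 6149220*sqrt(2) / 2476099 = -14.47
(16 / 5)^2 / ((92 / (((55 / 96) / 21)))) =22 / 7245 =0.00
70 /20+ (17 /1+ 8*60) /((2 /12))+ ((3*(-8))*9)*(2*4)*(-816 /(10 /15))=4236115 /2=2118057.50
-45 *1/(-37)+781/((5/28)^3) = 634352569/4625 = 137157.31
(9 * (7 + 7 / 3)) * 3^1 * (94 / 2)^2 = 556668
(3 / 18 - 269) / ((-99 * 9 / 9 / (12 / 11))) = 3226 / 1089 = 2.96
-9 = -9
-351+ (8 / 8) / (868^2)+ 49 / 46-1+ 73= -4816262897 / 17328752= -277.93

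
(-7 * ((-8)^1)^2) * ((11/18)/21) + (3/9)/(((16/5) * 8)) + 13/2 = -22547/3456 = -6.52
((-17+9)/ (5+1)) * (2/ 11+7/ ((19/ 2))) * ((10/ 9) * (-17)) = 43520/ 1881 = 23.14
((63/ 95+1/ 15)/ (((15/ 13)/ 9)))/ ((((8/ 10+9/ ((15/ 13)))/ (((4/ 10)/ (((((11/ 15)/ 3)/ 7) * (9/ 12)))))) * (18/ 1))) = 75712/ 134805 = 0.56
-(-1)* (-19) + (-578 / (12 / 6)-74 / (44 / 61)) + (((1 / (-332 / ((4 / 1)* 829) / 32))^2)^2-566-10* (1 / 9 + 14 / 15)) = 98058034674960229895 / 9396747558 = 10435316482.61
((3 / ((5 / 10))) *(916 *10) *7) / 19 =384720 / 19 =20248.42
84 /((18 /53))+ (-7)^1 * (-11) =973 /3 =324.33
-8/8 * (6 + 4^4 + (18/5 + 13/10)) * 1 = -2669/10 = -266.90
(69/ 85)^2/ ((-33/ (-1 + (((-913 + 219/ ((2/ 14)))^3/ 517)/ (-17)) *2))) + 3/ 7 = 5297364658326/ 4889540425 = 1083.41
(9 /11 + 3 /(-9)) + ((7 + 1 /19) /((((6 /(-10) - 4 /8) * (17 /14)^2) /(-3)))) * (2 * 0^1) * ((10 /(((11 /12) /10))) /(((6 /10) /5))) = 16 /33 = 0.48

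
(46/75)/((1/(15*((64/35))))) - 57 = -7031/175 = -40.18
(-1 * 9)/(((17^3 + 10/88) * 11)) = -12/72059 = -0.00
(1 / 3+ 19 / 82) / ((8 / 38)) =2641 / 984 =2.68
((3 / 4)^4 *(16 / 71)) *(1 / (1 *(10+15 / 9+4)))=243 / 53392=0.00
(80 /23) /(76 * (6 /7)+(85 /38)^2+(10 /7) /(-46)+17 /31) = 5013568 /101854643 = 0.05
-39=-39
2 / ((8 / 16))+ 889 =893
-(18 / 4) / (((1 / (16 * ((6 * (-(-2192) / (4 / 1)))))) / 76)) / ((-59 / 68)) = 1223451648 / 59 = 20736468.61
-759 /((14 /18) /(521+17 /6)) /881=-1022373 /1762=-580.23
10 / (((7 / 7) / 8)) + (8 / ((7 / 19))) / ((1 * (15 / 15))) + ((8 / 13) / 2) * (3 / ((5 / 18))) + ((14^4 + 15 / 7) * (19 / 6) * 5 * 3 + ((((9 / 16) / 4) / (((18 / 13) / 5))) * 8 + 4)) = 1897973881 / 1040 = 1824974.89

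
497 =497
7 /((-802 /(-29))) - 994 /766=-320845 /307166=-1.04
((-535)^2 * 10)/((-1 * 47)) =-2862250/47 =-60898.94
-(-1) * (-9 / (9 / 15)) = -15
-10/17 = -0.59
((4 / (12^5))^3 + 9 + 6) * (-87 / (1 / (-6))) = 104719599764766749 / 13374150672384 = 7830.00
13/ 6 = 2.17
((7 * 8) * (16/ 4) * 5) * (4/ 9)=4480/ 9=497.78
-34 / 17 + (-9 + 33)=22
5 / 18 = 0.28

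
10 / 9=1.11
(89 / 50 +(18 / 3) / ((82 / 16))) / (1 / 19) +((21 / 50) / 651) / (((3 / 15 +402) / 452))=7165006131 / 127799050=56.06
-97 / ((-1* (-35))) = -97 / 35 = -2.77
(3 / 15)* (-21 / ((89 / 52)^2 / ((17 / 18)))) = -160888 / 118815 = -1.35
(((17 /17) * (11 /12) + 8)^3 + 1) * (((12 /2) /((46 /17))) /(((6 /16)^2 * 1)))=20855107 /1863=11194.37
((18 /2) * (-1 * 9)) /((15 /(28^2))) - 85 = -21593 /5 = -4318.60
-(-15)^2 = -225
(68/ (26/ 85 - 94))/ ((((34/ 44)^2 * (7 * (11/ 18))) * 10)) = -36/ 1267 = -0.03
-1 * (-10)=10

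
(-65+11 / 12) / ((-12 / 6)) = 32.04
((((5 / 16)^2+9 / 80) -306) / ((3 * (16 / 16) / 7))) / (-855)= 2739877 / 3283200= 0.83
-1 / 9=-0.11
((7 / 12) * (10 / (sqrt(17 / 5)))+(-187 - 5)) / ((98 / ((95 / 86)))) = -2.13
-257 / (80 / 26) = -3341 / 40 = -83.52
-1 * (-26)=26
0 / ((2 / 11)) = 0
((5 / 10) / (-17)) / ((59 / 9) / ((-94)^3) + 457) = -3737628 / 58075262861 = -0.00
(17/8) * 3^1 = 51/8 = 6.38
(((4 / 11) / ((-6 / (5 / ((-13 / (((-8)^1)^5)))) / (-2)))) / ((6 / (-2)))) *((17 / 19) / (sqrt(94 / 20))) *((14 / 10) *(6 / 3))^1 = -31195136 *sqrt(470) / 1149291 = -588.44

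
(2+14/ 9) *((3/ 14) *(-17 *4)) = -1088/ 21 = -51.81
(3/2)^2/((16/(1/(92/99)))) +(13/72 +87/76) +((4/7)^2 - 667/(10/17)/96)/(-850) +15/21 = 231106515247/104838048000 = 2.20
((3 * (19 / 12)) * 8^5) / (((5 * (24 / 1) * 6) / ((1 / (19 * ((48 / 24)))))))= 256 / 45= 5.69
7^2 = 49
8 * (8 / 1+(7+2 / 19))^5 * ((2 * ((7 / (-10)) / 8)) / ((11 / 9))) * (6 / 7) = -105148539191178 / 136185445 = -772098.22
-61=-61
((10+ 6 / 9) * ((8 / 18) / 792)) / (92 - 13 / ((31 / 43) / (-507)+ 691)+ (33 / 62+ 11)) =7471972160 / 129214419969591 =0.00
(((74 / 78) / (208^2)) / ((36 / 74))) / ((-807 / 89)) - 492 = -12058753676273 / 24509661696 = -492.00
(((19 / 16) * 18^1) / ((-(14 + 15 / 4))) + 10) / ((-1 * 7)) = -1249 / 994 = -1.26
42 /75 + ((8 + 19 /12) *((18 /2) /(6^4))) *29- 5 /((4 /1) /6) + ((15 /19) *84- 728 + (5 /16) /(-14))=-3830686639 /5745600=-666.72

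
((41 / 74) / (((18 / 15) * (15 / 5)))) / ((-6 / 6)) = -205 / 1332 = -0.15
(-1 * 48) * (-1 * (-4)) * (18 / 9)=-384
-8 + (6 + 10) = 8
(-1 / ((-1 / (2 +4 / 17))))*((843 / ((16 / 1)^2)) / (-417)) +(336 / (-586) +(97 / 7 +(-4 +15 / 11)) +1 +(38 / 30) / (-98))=8323552587661 / 716508481920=11.62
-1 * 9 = -9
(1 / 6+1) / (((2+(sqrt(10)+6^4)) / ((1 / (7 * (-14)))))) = -649 / 70761348+sqrt(10) / 141522696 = -0.00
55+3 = 58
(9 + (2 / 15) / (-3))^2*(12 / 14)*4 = 1299272 / 4725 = 274.98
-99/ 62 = -1.60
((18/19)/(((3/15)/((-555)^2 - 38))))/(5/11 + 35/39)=1189137807/1102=1079072.42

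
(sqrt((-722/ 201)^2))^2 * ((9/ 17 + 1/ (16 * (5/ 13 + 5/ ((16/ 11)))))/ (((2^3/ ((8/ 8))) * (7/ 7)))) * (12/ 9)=1922495392/ 1638058545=1.17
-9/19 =-0.47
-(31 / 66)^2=-961 / 4356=-0.22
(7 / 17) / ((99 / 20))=140 / 1683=0.08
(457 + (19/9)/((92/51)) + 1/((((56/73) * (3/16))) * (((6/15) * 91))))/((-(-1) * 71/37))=993886785/4160884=238.86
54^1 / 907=54 / 907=0.06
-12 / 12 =-1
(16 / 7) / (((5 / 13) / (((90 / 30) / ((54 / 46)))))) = 4784 / 315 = 15.19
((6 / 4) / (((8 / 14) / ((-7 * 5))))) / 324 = -245 / 864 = -0.28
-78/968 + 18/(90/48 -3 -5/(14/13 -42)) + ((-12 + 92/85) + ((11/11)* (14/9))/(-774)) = -402376358317/13899190140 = -28.95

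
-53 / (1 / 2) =-106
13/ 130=1/ 10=0.10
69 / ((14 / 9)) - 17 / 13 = 7835 / 182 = 43.05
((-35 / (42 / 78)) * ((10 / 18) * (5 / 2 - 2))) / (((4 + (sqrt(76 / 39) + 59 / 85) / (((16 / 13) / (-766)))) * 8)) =-8040007625 / 4757972985942 + 899331875 * sqrt(741) / 7136959478913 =0.00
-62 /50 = -31 /25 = -1.24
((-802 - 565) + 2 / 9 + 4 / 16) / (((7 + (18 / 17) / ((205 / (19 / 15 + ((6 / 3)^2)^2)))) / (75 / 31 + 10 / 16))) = -647203270625 / 1102866912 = -586.84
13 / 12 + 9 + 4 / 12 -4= 77 / 12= 6.42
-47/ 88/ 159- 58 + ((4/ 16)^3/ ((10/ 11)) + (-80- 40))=-199230601/ 1119360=-177.99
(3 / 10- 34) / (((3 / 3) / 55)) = -3707 / 2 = -1853.50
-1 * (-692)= 692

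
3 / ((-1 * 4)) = -0.75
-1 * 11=-11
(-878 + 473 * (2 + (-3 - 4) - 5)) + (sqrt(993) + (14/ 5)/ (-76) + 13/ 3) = -3194111/ 570 + sqrt(993) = -5572.19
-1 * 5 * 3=-15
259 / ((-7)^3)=-37 / 49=-0.76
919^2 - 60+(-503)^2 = 1097510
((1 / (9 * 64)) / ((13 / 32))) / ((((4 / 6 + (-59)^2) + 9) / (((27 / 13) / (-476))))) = -9 / 1684819136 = -0.00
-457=-457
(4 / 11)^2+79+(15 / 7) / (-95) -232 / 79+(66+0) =180751174 / 1271347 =142.17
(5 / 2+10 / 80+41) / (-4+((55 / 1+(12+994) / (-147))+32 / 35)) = 256515 / 265016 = 0.97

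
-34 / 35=-0.97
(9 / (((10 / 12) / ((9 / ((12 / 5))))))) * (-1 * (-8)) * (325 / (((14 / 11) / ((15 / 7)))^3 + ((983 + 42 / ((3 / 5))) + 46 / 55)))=473020762500 / 4734905867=99.90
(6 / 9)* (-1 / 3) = -2 / 9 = -0.22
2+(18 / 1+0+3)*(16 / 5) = 346 / 5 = 69.20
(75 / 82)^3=421875 / 551368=0.77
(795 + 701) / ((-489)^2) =1496 / 239121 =0.01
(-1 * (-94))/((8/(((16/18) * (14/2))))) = 658/9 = 73.11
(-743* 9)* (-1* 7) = 46809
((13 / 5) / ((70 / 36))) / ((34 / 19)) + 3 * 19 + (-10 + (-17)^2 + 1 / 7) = 1002248 / 2975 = 336.89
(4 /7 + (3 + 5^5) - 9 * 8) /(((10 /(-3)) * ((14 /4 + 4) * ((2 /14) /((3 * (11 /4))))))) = -176517 /25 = -7060.68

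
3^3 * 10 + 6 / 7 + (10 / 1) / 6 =5723 / 21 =272.52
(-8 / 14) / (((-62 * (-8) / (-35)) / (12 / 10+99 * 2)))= 249 / 31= 8.03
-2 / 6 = -1 / 3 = -0.33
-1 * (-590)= 590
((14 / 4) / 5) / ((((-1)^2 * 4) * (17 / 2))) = 7 / 340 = 0.02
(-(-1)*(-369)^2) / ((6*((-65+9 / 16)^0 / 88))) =1997028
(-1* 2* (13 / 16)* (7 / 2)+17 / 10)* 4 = -319 / 20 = -15.95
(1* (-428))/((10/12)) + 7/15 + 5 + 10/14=-53279/105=-507.42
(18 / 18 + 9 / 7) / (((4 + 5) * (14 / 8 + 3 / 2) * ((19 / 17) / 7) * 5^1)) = 1088 / 11115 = 0.10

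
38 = 38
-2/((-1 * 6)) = 1/3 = 0.33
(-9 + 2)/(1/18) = -126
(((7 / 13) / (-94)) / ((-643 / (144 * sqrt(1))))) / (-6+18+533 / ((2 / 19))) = 1008 / 3988053823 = 0.00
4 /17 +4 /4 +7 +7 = 259 /17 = 15.24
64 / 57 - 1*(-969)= 55297 / 57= 970.12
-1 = -1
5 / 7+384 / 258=663 / 301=2.20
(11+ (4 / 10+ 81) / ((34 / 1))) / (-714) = -759 / 40460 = -0.02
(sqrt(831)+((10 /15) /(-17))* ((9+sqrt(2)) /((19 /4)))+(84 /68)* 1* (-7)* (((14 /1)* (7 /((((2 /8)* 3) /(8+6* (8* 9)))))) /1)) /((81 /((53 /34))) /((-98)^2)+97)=-40868294541424 /7974372257 - 2036048* sqrt(2) /23923116771+254506* sqrt(831) /24688459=-5124.66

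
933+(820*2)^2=2690533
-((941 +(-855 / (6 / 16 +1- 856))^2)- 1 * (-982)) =-9992954643 / 5193841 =-1924.00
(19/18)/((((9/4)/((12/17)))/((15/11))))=760/1683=0.45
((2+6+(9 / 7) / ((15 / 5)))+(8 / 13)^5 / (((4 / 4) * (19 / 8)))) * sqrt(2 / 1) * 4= 1672217844 * sqrt(2) / 49381969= 47.89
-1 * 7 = -7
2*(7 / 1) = 14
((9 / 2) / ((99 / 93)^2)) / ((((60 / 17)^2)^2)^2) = 6703702900801 / 40646707200000000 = 0.00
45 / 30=3 / 2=1.50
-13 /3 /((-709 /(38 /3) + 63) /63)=-3458 /89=-38.85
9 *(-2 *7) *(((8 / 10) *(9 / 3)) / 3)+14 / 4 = -973 / 10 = -97.30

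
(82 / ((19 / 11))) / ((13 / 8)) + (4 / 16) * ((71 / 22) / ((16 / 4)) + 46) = 3557425 / 86944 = 40.92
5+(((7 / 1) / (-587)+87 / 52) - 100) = -93.34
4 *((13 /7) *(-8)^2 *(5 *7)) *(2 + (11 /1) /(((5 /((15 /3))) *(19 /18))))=3927040 /19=206686.32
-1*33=-33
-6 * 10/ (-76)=0.79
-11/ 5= -2.20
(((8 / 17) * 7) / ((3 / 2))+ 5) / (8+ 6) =367 / 714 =0.51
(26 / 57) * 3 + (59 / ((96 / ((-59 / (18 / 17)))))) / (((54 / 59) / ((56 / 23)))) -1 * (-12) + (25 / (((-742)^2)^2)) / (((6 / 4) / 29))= -7506421425928139161 / 96566076525997008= -77.73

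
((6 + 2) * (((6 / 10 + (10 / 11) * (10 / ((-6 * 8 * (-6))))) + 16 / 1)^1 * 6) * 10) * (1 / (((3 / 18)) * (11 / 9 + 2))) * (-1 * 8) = -37935936 / 319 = -118921.43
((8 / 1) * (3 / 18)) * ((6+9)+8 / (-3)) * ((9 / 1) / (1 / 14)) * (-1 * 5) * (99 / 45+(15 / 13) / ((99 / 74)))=-13610968 / 429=-31727.20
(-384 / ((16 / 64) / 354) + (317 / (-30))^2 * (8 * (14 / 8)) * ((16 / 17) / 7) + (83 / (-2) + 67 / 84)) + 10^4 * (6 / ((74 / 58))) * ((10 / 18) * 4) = -1739902787293 / 3962700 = -439070.02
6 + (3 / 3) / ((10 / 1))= 61 / 10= 6.10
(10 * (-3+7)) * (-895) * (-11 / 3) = 393800 / 3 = 131266.67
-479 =-479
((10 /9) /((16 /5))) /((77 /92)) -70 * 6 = -581545 /1386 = -419.59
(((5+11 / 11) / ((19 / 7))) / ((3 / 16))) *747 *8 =70453.89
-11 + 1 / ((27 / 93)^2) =70 / 81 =0.86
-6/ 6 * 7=-7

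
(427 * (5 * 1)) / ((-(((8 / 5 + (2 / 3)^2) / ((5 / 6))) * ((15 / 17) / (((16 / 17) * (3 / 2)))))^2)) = -908.08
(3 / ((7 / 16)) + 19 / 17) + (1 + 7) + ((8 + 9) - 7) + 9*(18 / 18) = 4162 / 119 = 34.97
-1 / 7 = -0.14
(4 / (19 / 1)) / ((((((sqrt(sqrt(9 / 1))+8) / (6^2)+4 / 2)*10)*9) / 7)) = 896 / 121543-56*sqrt(3) / 607715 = 0.01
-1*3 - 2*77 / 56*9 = -111 / 4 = -27.75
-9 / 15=-3 / 5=-0.60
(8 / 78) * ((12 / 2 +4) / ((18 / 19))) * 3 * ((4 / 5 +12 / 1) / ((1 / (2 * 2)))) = 19456 / 117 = 166.29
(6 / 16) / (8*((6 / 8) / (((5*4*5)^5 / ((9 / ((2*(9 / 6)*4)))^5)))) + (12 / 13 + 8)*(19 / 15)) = 0.03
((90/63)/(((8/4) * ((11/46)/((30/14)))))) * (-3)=-10350/539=-19.20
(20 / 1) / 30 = 2 / 3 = 0.67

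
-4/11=-0.36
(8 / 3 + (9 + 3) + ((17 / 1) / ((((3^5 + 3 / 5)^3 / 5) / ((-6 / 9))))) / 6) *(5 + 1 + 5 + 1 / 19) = 1192575219995 / 7356795516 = 162.11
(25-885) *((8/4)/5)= -344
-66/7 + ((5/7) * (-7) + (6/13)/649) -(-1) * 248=13794537/59059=233.57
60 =60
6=6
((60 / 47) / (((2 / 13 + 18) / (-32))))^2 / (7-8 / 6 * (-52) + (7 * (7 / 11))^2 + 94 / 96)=75383193600 / 1446346578197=0.05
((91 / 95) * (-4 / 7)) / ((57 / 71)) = -0.68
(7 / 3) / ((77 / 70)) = 70 / 33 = 2.12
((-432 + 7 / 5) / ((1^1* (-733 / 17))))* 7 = 256207 / 3665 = 69.91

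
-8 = -8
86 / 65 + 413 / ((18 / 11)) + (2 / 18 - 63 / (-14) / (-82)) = 2705169 / 10660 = 253.77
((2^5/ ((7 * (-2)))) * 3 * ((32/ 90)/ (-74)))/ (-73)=-128/ 283605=-0.00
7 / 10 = 0.70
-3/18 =-1/6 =-0.17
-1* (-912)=912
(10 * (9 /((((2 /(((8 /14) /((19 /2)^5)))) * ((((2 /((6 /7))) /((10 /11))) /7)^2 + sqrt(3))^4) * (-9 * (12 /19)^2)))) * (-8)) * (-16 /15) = -21749979044543385600000000 /233446605265709153003666372299 + 26497761849630720000000000 * sqrt(3) /1634126236859964071025664606093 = -0.00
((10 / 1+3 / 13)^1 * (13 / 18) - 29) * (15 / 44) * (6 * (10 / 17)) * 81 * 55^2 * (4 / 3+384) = -2455076250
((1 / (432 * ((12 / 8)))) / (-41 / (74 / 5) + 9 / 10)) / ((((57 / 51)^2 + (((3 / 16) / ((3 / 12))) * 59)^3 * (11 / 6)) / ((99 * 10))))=-47049200 / 9149157417789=-0.00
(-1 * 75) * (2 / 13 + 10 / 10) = -1125 / 13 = -86.54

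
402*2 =804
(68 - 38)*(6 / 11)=180 / 11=16.36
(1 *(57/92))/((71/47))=2679/6532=0.41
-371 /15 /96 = -371 /1440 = -0.26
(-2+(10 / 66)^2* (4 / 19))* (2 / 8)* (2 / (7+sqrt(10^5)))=144487 / 2068086141 - 2064100* sqrt(10) / 2068086141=-0.00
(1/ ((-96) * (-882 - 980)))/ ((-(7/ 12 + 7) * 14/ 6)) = -0.00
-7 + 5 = -2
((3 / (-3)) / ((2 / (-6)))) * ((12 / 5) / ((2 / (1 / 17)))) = 18 / 85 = 0.21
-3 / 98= -0.03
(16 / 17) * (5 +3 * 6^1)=368 / 17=21.65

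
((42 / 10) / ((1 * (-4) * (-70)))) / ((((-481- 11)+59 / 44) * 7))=-0.00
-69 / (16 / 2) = -69 / 8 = -8.62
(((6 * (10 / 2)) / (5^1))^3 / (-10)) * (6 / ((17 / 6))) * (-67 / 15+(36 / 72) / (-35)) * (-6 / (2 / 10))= -3658608 / 595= -6148.92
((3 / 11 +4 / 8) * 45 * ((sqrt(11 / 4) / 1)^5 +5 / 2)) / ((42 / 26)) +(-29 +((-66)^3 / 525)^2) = 36465 * sqrt(11) / 448 +404119415981 / 1347500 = 300173.05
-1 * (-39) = 39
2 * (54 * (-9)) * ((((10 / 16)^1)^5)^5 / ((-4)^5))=72419643402099609375 / 9671406556917033397649408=0.00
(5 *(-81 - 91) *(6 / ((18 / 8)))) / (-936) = 860 / 351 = 2.45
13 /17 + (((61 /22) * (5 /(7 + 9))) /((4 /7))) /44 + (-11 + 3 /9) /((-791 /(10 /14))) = 14149506421 /17494439424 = 0.81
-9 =-9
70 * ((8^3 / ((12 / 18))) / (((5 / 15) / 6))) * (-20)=-19353600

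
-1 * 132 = -132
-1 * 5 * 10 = -50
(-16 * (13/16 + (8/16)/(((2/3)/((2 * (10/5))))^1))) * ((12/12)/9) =-61/9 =-6.78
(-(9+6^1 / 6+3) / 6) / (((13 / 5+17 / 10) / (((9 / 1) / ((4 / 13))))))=-2535 / 172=-14.74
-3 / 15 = -1 / 5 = -0.20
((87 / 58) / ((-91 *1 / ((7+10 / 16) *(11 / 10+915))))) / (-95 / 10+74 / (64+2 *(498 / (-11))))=40793933 / 4353440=9.37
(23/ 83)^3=12167/ 571787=0.02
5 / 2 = 2.50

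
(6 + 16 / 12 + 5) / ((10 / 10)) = 37 / 3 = 12.33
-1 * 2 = -2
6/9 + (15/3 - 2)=11/3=3.67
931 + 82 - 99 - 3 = 911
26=26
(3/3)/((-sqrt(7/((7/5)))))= -sqrt(5)/5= -0.45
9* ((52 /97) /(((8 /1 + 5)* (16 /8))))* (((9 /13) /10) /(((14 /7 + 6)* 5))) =81 /252200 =0.00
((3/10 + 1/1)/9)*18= 13/5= 2.60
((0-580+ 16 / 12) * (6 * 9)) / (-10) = 15624 / 5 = 3124.80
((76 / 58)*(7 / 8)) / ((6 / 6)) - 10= -1027 / 116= -8.85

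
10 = 10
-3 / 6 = -1 / 2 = -0.50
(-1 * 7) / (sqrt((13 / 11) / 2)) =-7 * sqrt(286) / 13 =-9.11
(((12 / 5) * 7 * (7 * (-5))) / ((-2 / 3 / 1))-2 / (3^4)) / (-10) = -7144 / 81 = -88.20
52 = 52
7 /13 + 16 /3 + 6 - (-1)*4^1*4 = 1087 /39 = 27.87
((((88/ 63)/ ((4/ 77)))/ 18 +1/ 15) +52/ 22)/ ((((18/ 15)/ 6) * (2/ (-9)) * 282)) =-8741/ 27918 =-0.31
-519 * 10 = -5190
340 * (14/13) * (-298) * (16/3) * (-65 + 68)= -22695680/13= -1745821.54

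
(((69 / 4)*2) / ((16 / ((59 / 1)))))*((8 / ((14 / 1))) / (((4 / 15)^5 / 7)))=3091415625 / 8192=377370.07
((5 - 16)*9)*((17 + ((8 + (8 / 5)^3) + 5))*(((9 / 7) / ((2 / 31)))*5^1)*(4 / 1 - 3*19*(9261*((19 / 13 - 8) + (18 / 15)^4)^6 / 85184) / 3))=2145476041228691659682905873228812927891 / 389891359615325927734375000000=5502753493.55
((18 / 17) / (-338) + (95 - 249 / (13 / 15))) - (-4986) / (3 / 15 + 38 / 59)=1362744923 / 238459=5714.80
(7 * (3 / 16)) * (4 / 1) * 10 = 105 / 2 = 52.50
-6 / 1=-6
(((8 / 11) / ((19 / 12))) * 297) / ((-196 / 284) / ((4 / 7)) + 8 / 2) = 736128 / 15067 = 48.86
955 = 955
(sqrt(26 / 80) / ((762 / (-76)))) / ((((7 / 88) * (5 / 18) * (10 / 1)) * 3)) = -836 * sqrt(130) / 111125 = -0.09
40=40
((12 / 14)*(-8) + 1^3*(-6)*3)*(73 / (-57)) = 4234 / 133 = 31.83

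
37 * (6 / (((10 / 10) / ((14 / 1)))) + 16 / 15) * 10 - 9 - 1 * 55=94232 / 3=31410.67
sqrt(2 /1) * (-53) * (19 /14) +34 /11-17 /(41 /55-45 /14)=208624 /20911-1007 * sqrt(2) /14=-91.75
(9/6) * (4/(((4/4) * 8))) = 3/4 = 0.75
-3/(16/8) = -3/2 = -1.50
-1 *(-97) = 97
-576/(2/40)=-11520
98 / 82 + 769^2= 24245850 / 41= 591362.20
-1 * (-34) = 34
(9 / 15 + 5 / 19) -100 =-9418 / 95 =-99.14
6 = 6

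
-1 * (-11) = 11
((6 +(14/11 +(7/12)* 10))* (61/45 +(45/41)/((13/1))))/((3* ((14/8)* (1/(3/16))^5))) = 1280373/1536950272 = 0.00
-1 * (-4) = 4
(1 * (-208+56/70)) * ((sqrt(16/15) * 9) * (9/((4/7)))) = -195804 * sqrt(15)/25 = -30333.83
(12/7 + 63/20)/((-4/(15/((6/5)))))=-15.20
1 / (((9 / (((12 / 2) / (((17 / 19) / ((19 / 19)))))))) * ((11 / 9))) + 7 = 1423 / 187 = 7.61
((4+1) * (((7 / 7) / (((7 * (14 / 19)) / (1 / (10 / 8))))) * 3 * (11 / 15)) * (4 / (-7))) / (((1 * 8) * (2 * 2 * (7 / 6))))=-627 / 24010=-0.03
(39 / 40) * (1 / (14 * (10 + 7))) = 39 / 9520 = 0.00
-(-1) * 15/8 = 15/8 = 1.88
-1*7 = -7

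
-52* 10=-520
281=281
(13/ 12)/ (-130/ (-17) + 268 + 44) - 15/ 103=-73489/ 516648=-0.14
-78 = -78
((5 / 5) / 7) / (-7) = -1 / 49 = -0.02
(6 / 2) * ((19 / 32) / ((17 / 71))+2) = 7311 / 544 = 13.44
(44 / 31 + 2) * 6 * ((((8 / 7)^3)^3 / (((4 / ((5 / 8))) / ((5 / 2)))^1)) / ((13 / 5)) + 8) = 2835872565408 / 16262503621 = 174.38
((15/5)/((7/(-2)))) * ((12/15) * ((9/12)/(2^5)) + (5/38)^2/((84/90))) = -0.03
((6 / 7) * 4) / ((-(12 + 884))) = -3 / 784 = -0.00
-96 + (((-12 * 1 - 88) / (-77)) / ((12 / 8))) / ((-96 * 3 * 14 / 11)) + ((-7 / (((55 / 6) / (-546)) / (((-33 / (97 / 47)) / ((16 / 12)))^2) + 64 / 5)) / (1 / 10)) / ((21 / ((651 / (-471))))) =-4098957190156187423 / 42857104600118088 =-95.64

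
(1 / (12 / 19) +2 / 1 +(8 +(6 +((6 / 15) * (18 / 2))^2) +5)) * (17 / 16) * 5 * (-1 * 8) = -181271 / 120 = -1510.59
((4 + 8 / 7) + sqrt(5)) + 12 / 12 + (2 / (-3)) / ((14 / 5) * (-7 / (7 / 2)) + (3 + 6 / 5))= sqrt(5) + 139 / 21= 8.86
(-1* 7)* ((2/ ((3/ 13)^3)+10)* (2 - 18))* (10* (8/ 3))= 41789440/ 81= 515919.01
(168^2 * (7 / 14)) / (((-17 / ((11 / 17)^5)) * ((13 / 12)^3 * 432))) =-9091006848 / 53030239093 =-0.17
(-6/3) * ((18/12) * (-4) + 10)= -8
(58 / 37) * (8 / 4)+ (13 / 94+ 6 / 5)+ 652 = 11416073 / 17390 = 656.47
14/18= 7/9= 0.78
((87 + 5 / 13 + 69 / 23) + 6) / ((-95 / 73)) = -91469 / 1235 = -74.06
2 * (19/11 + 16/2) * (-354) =-75756/11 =-6886.91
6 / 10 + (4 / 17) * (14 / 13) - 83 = -90772 / 1105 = -82.15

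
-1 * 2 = -2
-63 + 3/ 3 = -62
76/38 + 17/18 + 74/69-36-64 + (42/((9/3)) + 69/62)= -518944/6417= -80.87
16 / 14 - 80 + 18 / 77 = -6054 / 77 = -78.62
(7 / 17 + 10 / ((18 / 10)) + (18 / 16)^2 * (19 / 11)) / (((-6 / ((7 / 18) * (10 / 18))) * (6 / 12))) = -30737665 / 52348032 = -0.59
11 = 11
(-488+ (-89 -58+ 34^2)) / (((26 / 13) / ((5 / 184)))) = 2605 / 368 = 7.08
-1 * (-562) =562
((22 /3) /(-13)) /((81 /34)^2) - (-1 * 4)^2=-4119496 /255879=-16.10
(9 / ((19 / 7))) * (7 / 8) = 2.90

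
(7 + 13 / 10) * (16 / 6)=332 / 15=22.13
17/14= 1.21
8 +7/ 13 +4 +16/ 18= 1571/ 117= 13.43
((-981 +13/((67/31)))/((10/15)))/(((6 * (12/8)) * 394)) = -0.41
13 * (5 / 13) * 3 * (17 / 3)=85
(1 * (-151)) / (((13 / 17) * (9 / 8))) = -20536 / 117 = -175.52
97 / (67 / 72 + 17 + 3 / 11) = 76824 / 14417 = 5.33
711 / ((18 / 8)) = 316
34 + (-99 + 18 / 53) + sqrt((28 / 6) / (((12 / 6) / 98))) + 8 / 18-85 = -134.09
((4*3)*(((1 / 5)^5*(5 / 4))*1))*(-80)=-48 / 125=-0.38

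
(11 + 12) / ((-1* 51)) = -23 / 51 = -0.45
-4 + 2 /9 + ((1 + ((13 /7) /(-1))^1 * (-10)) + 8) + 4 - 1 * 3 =1562 /63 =24.79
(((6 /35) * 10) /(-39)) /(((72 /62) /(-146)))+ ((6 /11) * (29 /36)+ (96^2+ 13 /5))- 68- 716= 760410559 /90090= 8440.57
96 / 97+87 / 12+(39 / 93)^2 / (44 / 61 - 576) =6738109267 / 817792741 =8.24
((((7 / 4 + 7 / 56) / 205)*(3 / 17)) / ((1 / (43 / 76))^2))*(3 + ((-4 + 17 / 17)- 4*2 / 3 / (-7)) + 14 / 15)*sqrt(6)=382743*sqrt(6) / 563622080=0.00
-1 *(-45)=45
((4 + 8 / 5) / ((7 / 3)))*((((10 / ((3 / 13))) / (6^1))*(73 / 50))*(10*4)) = 15184 / 15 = 1012.27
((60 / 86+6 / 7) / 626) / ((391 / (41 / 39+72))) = 2442 / 5262469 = 0.00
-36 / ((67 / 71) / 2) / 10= -7.63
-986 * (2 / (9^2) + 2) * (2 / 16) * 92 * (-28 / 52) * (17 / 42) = 15806566 / 3159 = 5003.66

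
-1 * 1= -1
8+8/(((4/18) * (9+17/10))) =1216/107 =11.36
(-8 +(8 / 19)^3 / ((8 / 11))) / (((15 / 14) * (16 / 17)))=-268583 / 34295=-7.83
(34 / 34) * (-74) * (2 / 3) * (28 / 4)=-1036 / 3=-345.33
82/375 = 0.22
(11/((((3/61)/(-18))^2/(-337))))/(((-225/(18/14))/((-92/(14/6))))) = -137054670192/1225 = -111881363.42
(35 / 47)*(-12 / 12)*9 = -315 / 47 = -6.70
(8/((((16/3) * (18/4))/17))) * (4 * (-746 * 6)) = -101456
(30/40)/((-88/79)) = -237/352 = -0.67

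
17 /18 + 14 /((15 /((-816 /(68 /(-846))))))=852853 /90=9476.14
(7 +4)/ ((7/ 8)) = 12.57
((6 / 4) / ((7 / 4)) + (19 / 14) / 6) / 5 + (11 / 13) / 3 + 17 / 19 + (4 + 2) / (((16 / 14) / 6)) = 487481 / 14820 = 32.89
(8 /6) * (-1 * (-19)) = 25.33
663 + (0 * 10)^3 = 663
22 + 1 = 23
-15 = -15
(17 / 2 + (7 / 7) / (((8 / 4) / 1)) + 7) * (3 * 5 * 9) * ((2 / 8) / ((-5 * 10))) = -54 / 5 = -10.80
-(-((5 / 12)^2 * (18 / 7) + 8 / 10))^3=1.94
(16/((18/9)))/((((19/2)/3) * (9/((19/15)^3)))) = 5776/10125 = 0.57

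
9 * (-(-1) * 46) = 414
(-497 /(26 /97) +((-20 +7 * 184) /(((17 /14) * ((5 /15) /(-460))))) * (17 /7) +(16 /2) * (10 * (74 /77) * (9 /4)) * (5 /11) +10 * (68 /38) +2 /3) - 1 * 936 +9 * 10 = -4396254745439 /1255254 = -3502283.00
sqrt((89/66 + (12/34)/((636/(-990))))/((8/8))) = sqrt(2825764854)/59466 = 0.89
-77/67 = -1.15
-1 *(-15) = 15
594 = 594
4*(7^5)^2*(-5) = -5649504980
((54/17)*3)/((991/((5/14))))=405/117929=0.00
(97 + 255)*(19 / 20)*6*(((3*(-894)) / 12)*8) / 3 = -5979072 / 5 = -1195814.40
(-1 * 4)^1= -4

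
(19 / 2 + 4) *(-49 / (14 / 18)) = -1701 / 2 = -850.50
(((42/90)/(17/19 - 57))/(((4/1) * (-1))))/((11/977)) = 129941/703560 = 0.18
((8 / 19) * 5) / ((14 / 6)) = 120 / 133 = 0.90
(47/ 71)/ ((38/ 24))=564/ 1349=0.42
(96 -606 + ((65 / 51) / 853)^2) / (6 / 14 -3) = 6756264272555 / 34065198162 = 198.33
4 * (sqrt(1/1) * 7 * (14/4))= 98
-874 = -874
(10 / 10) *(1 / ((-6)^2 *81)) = 1 / 2916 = 0.00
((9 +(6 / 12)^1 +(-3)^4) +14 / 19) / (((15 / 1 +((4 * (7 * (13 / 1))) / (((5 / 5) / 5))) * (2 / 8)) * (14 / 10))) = 3467 / 25004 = 0.14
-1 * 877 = -877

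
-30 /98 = -15 /49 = -0.31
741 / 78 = 19 / 2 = 9.50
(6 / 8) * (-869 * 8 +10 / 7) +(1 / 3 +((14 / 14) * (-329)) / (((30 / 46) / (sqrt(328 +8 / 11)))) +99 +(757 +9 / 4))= -30268 * sqrt(2486) / 165 - 365765 / 84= -13500.75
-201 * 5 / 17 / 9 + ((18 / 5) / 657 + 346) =6318617 / 18615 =339.44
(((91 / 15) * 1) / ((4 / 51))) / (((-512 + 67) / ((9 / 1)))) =-1.56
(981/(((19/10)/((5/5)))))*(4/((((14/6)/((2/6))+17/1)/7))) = 11445/19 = 602.37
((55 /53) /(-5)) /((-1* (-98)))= -11 /5194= -0.00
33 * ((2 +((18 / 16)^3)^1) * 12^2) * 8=520641 / 4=130160.25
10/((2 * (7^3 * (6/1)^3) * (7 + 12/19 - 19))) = -95/16003008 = -0.00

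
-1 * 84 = -84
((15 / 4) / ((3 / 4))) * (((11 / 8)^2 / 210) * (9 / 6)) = 121 / 1792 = 0.07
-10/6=-5/3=-1.67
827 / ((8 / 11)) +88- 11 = 9713 / 8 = 1214.12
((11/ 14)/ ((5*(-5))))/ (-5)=0.01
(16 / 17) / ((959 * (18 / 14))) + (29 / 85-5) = -488188 / 104805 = -4.66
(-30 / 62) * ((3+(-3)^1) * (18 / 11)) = 0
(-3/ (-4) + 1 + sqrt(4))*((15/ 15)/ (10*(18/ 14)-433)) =-105/ 11764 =-0.01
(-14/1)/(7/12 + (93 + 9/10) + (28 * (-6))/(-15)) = -0.13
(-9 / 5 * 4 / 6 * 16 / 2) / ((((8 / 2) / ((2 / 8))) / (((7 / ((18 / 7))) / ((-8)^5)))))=49 / 983040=0.00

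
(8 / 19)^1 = 8 / 19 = 0.42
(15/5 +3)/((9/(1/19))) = 2/57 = 0.04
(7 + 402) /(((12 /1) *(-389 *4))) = -409 /18672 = -0.02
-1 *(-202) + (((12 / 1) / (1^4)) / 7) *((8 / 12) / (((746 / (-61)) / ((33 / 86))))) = 22675120 / 112273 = 201.96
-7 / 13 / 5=-7 / 65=-0.11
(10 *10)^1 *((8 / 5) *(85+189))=43840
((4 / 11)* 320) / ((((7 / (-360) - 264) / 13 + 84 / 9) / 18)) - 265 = -257562005 / 565037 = -455.83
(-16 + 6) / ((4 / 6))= -15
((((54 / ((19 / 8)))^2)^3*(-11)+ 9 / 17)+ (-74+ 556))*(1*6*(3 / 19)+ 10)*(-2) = 33274623649.46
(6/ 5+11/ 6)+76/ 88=643/ 165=3.90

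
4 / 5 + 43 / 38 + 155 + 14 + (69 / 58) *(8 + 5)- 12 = 480464 / 2755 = 174.40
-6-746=-752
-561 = -561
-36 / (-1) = 36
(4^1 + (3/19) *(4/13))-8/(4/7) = -2458/247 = -9.95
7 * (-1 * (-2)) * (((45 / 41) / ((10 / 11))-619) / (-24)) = 354613 / 984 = 360.38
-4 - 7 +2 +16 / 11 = -83 / 11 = -7.55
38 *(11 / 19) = 22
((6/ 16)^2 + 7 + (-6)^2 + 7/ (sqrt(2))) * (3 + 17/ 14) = 202.67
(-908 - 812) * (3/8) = -645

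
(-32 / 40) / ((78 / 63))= -0.65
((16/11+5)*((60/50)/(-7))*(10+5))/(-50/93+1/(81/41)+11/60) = -64181160/587279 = -109.29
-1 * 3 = -3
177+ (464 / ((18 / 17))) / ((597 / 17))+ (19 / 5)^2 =27391378 / 134325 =203.92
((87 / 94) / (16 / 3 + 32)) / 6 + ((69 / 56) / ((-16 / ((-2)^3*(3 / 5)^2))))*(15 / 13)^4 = 34128501 / 85911488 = 0.40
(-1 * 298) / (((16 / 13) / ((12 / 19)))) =-152.92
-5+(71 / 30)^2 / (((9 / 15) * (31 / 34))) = 43847 / 8370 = 5.24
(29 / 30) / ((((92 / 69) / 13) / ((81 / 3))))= 10179 / 40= 254.48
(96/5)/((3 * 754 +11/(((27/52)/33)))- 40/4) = 27/4150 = 0.01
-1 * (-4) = 4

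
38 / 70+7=264 / 35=7.54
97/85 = 1.14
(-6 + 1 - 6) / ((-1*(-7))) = -11 / 7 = -1.57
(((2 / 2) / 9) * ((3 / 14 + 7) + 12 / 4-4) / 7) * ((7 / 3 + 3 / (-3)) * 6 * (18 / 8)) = 87 / 49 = 1.78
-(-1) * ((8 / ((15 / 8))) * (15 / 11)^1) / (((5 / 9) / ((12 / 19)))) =6912 / 1045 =6.61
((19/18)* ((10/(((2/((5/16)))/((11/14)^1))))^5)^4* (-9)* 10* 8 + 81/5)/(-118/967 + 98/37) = -103949551985898153321428394423952514387638197422872632097/5714902356014229364105138427137757169715190431744000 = -18189.21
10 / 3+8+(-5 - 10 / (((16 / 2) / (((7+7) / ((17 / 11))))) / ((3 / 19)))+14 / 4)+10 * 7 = 75626 / 969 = 78.05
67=67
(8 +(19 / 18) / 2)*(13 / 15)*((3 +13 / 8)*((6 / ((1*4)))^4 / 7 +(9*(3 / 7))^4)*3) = 139969266957 / 6146560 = 22771.97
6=6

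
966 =966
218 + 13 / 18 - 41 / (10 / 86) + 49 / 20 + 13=-21317 / 180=-118.43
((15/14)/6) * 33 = 165/28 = 5.89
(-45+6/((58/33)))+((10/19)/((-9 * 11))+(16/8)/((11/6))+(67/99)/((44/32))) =-8002204/200013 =-40.01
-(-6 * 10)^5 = 777600000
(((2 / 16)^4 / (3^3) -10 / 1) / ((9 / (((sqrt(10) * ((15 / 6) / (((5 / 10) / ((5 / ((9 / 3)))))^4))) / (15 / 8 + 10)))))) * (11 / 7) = -7603193125 * sqrt(10) / 167541696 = -143.51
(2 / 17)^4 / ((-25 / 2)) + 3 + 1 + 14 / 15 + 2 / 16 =253485467 / 50112600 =5.06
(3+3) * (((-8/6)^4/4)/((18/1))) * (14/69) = 896/16767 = 0.05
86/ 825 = 0.10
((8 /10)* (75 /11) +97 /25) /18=2567 /4950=0.52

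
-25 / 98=-0.26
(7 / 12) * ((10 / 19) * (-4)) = -1.23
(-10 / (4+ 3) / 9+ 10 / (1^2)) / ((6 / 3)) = 310 / 63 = 4.92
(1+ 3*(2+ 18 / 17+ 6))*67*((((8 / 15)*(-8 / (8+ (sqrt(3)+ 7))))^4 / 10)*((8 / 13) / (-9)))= -817876982300672 / 8492180752940625+ 40920770674688*sqrt(3) / 1698436150588125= -0.05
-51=-51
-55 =-55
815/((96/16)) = 815/6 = 135.83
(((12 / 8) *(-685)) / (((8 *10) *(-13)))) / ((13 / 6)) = 1233 / 2704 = 0.46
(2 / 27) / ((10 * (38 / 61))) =61 / 5130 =0.01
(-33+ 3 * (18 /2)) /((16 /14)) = -21 /4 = -5.25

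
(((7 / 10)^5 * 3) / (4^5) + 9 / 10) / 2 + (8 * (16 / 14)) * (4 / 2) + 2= 29727072947 / 1433600000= 20.74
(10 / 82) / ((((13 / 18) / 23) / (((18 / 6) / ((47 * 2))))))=3105 / 25051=0.12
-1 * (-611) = 611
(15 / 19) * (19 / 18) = 5 / 6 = 0.83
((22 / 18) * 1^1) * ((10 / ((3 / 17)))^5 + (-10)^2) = 1561842967300 / 2187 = 714148590.44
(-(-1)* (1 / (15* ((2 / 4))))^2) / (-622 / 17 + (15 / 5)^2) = -0.00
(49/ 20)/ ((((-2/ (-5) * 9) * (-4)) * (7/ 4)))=-7/ 72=-0.10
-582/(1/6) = -3492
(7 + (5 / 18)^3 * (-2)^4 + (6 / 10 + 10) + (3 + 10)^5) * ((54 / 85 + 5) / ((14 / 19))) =12317551750087 / 4337550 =2839748.65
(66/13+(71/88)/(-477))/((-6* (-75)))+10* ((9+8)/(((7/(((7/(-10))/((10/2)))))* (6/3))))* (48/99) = -199631147/245559600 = -0.81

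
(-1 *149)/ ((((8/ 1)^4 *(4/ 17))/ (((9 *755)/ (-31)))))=17211735/ 507904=33.89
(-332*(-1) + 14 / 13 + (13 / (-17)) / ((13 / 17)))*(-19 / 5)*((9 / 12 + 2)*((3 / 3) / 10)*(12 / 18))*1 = -300751 / 1300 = -231.35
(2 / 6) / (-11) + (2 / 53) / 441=-7769 / 257103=-0.03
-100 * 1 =-100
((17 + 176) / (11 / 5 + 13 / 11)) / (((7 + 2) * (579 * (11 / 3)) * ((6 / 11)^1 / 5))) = 275 / 10044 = 0.03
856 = 856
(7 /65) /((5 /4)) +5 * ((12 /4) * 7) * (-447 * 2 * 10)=-305077472 /325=-938699.91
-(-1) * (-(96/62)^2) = -2304/961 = -2.40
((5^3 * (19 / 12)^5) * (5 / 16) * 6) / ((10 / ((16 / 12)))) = 309512375 / 995328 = 310.97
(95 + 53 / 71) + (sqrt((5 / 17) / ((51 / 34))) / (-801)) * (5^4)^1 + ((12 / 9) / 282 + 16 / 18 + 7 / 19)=6150631 / 63403 - 625 * sqrt(510) / 40851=96.66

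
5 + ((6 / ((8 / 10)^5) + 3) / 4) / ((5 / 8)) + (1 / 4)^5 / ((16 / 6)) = 553967 / 40960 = 13.52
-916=-916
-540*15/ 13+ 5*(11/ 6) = -47885/ 78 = -613.91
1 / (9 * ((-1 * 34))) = -0.00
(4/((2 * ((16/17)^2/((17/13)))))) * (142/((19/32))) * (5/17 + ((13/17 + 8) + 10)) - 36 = 3315186/247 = 13421.81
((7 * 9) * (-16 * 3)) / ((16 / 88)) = -16632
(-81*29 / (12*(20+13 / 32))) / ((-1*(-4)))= -1566 / 653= -2.40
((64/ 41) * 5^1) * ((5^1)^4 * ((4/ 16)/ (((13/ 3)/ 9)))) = 1350000/ 533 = 2532.83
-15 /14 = -1.07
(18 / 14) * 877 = 7893 / 7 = 1127.57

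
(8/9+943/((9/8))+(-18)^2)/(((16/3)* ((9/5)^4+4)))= 1635625/108732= 15.04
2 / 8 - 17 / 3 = -65 / 12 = -5.42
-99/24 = -33/8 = -4.12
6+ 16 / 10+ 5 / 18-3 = 439 / 90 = 4.88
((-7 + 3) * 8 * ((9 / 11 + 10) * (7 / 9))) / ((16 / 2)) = -3332 / 99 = -33.66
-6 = -6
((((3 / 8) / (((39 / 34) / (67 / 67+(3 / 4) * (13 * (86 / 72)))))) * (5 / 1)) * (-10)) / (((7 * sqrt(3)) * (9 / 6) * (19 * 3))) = -257975 * sqrt(3) / 2240784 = -0.20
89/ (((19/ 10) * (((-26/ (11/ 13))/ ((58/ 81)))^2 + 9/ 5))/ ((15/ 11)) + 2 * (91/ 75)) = 308752125/ 8918083223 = 0.03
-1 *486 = -486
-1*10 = -10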